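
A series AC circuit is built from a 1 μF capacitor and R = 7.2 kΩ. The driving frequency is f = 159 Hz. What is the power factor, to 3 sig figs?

ω = 2πf = 999.0 rad/s
X_C = 1/(ωC) = 1000 Ω
Z = 7200 − j1000 Ω
|Z| = √(7200² + 1000²) = 7270 Ω
∠Z = arctan(-1000/7200) = -7.91°
cos φ = cos(-7.91°) = 0.990

0.990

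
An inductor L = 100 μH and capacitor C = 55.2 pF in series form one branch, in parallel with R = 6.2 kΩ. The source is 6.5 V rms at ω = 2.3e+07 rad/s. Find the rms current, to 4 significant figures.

X_L = ωL = 2300 Ω
X_C = 1/(ωC) = 787.6 Ω
Branch 1: Z₁ = R = 6200 Ω
Branch 2 (series LC): Z₂ = j(X_L − X_C) = j1512 Ω
Parallel: Z = Z₁Z₂/(Z₁+Z₂), |Z| = 1469 Ω, ∠Z = 76.29°
I = V/|Z| = 6.5/1469 = 4.424 mA

4.424 mA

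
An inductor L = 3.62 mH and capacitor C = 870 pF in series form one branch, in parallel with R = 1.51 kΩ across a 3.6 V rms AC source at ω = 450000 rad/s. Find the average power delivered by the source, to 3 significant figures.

8.58 mW

X_L = ωL = 1630 Ω
X_C = 1/(ωC) = 2550 Ω
Branch 1: Z₁ = R = 1510 Ω
Branch 2 (series LC): Z₂ = j(X_L − X_C) = −j925 Ω
Parallel: Z = Z₁Z₂/(Z₁+Z₂), |Z| = 789 Ω, ∠Z = -58.5°
I = V/|Z| = 4.56 mA
P = VI cos φ = 3.6 × 0.00456 × cos(-58.5°) = 8.58 mW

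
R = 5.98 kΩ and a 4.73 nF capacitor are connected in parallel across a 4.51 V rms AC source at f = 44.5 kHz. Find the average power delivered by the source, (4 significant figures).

ω = 2πf = 279600 rad/s
X_C = 1/(ωC) = 756.1 Ω
Parallel: admittances add. Y = 1/R + jωC
Y = (0.0001672 + j0.001323) S
|Y| = 0.001333 S → |Z| = 1/|Y| = 750.2 Ω, ∠Z = −∠Y = -82.79°
I = V/|Z| = 6.012 mA
P = VI cos φ = 4.51 × 0.006012 × cos(-82.79°) = 3.401 mW

3.401 mW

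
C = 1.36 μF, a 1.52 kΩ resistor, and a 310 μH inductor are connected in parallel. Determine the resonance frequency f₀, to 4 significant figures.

ω₀ = 1/√(LC) = 1/√(0.00031 × 1.36e-06) = 48700 rad/s
f₀ = ω₀/(2π) = 7.751 kHz

7.751 kHz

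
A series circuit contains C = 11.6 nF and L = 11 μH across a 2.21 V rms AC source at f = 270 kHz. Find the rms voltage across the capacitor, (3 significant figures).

ω = 2πf = 1.696e+06 rad/s
X_L = ωL = 18.7 Ω
X_C = 1/(ωC) = 50.8 Ω
Net reactance X = X_L − X_C = -32.2 Ω
Z = − j32.2 Ω
|Z| = √(0² + 32.2²) = 32.2 Ω
I = V/|Z| = 68.7 mA
V_C = I·|Z_C| = 0.0687 × 50.8 = 3.49 V

3.49 V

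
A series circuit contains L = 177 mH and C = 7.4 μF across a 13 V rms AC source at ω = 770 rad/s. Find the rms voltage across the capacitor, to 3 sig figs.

58.2 V

X_L = ωL = 136 Ω
X_C = 1/(ωC) = 176 Ω
Net reactance X = X_L − X_C = -39.2 Ω
Z = − j39.2 Ω
|Z| = √(0² + 39.2²) = 39.2 Ω
I = V/|Z| = 332 mA
V_C = I·|Z_C| = 0.332 × 176 = 58.2 V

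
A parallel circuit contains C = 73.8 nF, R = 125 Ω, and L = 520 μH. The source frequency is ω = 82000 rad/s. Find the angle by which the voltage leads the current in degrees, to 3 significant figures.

65.3°

X_L = ωL = 42.6 Ω
X_C = 1/(ωC) = 165 Ω
Parallel: admittances add. Y = 1/R + 1/(jωL) + jωC
Y = (0.00800 − j0.0174) S
|Y| = 0.0192 S → |Z| = 1/|Y| = 52.2 Ω, ∠Z = −∠Y = 65.3°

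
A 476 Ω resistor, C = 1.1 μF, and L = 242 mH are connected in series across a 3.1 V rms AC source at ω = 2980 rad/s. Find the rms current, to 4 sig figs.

X_L = ωL = 721.2 Ω
X_C = 1/(ωC) = 305.1 Ω
Net reactance X = X_L − X_C = 416.1 Ω
Z = 476.0 + j416.1 Ω
|Z| = √(476.0² + 416.1²) = 632.2 Ω
I = V/|Z| = 3.1/632.2 = 4.903 mA

4.903 mA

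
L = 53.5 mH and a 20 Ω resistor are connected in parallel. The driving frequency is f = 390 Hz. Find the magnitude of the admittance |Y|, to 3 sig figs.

ω = 2πf = 2450 rad/s
X_L = ωL = 131 Ω
Parallel: admittances add. Y = 1/R + 1/(jωL)
Y = (0.0500 − j0.00763) S
|Y| = 0.0506 S → |Z| = 1/|Y| = 19.8 Ω, ∠Z = −∠Y = 8.67°

50.6 mS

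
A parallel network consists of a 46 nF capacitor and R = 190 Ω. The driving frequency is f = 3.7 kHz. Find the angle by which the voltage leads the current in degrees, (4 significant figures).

ω = 2πf = 23250 rad/s
X_C = 1/(ωC) = 935.1 Ω
Parallel: admittances add. Y = 1/R + jωC
Y = (0.005263 + j0.001069) S
|Y| = 0.005371 S → |Z| = 1/|Y| = 186.2 Ω, ∠Z = −∠Y = -11.49°

-11.49°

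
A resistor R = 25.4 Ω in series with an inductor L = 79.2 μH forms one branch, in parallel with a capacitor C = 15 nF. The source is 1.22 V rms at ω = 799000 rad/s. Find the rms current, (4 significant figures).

X_L = ωL = 63.28 Ω
X_C = 1/(ωC) = 83.44 Ω
Branch 1 (R+jX_L): Z₁ = 25.40 + j63.28 Ω, |Z₁| = 68.19 Ω
Branch 2 (−jX_C): Z₂ = −j83.44 Ω
Parallel: Z = Z₁Z₂/(Z₁+Z₂), |Z| = 175.5 Ω, ∠Z = 16.56°
I = V/|Z| = 1.22/175.5 = 6.953 mA

6.953 mA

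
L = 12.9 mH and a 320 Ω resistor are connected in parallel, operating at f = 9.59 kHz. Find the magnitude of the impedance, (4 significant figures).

ω = 2πf = 60260 rad/s
X_L = ωL = 777.3 Ω
Parallel: admittances add. Y = 1/R + 1/(jωL)
Y = (0.003125 − j0.001287) S
|Y| = 0.003379 S → |Z| = 1/|Y| = 295.9 Ω, ∠Z = −∠Y = 22.38°

295.9 Ω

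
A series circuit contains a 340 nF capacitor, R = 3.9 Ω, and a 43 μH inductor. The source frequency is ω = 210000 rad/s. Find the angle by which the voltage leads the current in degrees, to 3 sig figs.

-51.9°

X_L = ωL = 9.03 Ω
X_C = 1/(ωC) = 14.0 Ω
Net reactance X = X_L − X_C = -4.98 Ω
Z = 3.90 − j4.98 Ω
|Z| = √(3.90² + 4.98²) = 6.32 Ω
∠Z = arctan(-4.98/3.90) = -51.9°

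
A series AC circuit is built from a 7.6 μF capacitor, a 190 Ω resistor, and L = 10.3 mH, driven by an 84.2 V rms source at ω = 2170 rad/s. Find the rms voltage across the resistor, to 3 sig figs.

82.5 V

X_L = ωL = 22.4 Ω
X_C = 1/(ωC) = 60.6 Ω
Net reactance X = X_L − X_C = -38.3 Ω
Z = 190 − j38.3 Ω
|Z| = √(190² + 38.3²) = 194 Ω
I = V/|Z| = 434 mA
V_R = I·|Z_R| = 0.434 × 190 = 82.5 V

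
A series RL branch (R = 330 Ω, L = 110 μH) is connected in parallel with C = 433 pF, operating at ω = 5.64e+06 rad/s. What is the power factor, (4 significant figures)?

X_L = ωL = 620.4 Ω
X_C = 1/(ωC) = 409.5 Ω
Branch 1 (R+jX_L): Z₁ = 330.0 + j620.4 Ω, |Z₁| = 702.7 Ω
Branch 2 (−jX_C): Z₂ = −j409.5 Ω
Parallel: Z = Z₁Z₂/(Z₁+Z₂), |Z| = 734.7 Ω, ∠Z = -60.59°
cos φ = cos(-60.59°) = 0.4910

0.4910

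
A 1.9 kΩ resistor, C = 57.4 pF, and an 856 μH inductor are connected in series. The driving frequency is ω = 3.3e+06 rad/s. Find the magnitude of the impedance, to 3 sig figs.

X_L = ωL = 2820 Ω
X_C = 1/(ωC) = 5280 Ω
Net reactance X = X_L − X_C = -2450 Ω
Z = 1900 − j2450 Ω
|Z| = √(1900² + 2450²) = 3100 Ω

3100 Ω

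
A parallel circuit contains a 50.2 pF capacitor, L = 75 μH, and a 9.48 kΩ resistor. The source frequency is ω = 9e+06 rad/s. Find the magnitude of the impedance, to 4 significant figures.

966.1 Ω

X_L = ωL = 675.0 Ω
X_C = 1/(ωC) = 2213 Ω
Parallel: admittances add. Y = 1/R + 1/(jωL) + jωC
Y = (0.0001055 − j0.001030) S
|Y| = 0.001035 S → |Z| = 1/|Y| = 966.1 Ω, ∠Z = −∠Y = 84.15°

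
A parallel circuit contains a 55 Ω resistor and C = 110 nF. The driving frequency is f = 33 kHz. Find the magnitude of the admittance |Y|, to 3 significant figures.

29.2 mS

ω = 2πf = 207300 rad/s
X_C = 1/(ωC) = 43.8 Ω
Parallel: admittances add. Y = 1/R + jωC
Y = (0.0182 + j0.0228) S
|Y| = 0.0292 S → |Z| = 1/|Y| = 34.3 Ω, ∠Z = −∠Y = -51.4°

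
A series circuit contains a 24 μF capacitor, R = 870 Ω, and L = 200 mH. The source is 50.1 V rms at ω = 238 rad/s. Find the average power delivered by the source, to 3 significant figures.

2.82 W

X_L = ωL = 47.6 Ω
X_C = 1/(ωC) = 175 Ω
Net reactance X = X_L − X_C = -127 Ω
Z = 870 − j127 Ω
|Z| = √(870² + 127²) = 879 Ω
∠Z = arctan(-127/870) = -8.34°
I = V/|Z| = 57.0 mA
P = VI cos φ = 50.1 × 0.0570 × cos(-8.34°) = 2.82 W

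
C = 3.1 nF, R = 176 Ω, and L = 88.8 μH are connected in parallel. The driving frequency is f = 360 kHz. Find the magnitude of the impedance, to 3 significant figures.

ω = 2πf = 2.262e+06 rad/s
X_L = ωL = 201 Ω
X_C = 1/(ωC) = 143 Ω
Parallel: admittances add. Y = 1/R + 1/(jωL) + jωC
Y = (0.00568 + j0.00203) S
|Y| = 0.00603 S → |Z| = 1/|Y| = 166 Ω, ∠Z = −∠Y = -19.7°

166 Ω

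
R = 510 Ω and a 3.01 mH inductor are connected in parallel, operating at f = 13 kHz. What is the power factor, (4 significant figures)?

0.4343

ω = 2πf = 81680 rad/s
X_L = ωL = 245.9 Ω
Parallel: admittances add. Y = 1/R + 1/(jωL)
Y = (0.001961 − j0.004067) S
|Y| = 0.004515 S → |Z| = 1/|Y| = 221.5 Ω, ∠Z = −∠Y = 64.26°
cos φ = cos(64.26°) = 0.4343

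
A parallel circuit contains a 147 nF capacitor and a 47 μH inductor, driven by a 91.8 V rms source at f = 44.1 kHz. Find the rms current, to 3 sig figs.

ω = 2πf = 277100 rad/s
X_L = ωL = 13.0 Ω
X_C = 1/(ωC) = 24.6 Ω
Parallel: admittances add. Y = 1/(jωL) + jωC
Y = (0 − j0.0361) S
|Y| = 0.0361 S → |Z| = 1/|Y| = 27.7 Ω, ∠Z = −∠Y = 90.0°
I = V/|Z| = 91.8/27.7 = 3.31 A

3.31 A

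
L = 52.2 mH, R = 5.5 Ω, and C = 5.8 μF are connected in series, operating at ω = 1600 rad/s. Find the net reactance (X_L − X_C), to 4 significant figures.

-24.24 Ω

X_L = ωL = 83.52 Ω
X_C = 1/(ωC) = 107.8 Ω
X = 83.52 − 107.8 = -24.24 Ω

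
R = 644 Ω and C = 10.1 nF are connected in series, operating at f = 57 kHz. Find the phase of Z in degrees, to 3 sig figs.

-23.2°

ω = 2πf = 358100 rad/s
X_C = 1/(ωC) = 276 Ω
Z = 644 − j276 Ω
|Z| = √(644² + 276²) = 701 Ω
∠Z = arctan(-276/644) = -23.2°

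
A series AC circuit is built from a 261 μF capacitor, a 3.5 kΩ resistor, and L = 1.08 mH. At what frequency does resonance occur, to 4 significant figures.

299.8 Hz

ω₀ = 1/√(LC) = 1/√(0.00108 × 0.000261) = 1884 rad/s
f₀ = ω₀/(2π) = 299.8 Hz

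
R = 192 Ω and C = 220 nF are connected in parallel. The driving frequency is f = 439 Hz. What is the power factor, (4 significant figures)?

ω = 2πf = 2758 rad/s
X_C = 1/(ωC) = 1648 Ω
Parallel: admittances add. Y = 1/R + jωC
Y = (0.005208 + j0.0006068) S
|Y| = 0.005244 S → |Z| = 1/|Y| = 190.7 Ω, ∠Z = −∠Y = -6.646°
cos φ = cos(-6.646°) = 0.9933

0.9933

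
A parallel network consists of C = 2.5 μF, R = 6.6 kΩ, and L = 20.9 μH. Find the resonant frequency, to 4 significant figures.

22.02 kHz

ω₀ = 1/√(LC) = 1/√(2.09e-05 × 2.5e-06) = 138300 rad/s
f₀ = ω₀/(2π) = 22.02 kHz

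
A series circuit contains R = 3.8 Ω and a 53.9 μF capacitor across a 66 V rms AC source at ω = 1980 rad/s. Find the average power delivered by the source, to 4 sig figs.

X_C = 1/(ωC) = 9.370 Ω
Z = 3.800 − j9.370 Ω
|Z| = √(3.800² + 9.370²) = 10.11 Ω
∠Z = arctan(-9.370/3.800) = -67.93°
I = V/|Z| = 6.527 A
P = VI cos φ = 66 × 6.527 × cos(-67.93°) = 161.9 W

161.9 W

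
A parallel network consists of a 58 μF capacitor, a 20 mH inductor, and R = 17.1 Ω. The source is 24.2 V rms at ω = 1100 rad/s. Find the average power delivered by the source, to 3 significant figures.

X_L = ωL = 22.0 Ω
X_C = 1/(ωC) = 15.7 Ω
Parallel: admittances add. Y = 1/R + 1/(jωL) + jωC
Y = (0.0585 + j0.0183) S
|Y| = 0.0613 S → |Z| = 1/|Y| = 16.3 Ω, ∠Z = −∠Y = -17.4°
I = V/|Z| = 1.48 A
P = VI cos φ = 24.2 × 1.48 × cos(-17.4°) = 34.2 W

34.2 W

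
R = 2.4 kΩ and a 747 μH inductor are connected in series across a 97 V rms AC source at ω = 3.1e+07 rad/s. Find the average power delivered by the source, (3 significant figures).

41.7 mW

X_L = ωL = 23200 Ω
Z = 2400 + j23200 Ω
|Z| = √(2400² + 23200²) = 23300 Ω
∠Z = arctan(23200/2400) = 84.1°
I = V/|Z| = 4.17 mA
P = VI cos φ = 97 × 0.00417 × cos(84.1°) = 41.7 mW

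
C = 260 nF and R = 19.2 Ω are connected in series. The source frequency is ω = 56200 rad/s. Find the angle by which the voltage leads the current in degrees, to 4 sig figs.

-74.33°

X_C = 1/(ωC) = 68.44 Ω
Z = 19.20 − j68.44 Ω
|Z| = √(19.20² + 68.44²) = 71.08 Ω
∠Z = arctan(-68.44/19.20) = -74.33°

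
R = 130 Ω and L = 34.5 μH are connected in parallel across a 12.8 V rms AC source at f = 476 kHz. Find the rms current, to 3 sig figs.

ω = 2πf = 2.991e+06 rad/s
X_L = ωL = 103 Ω
Parallel: admittances add. Y = 1/R + 1/(jωL)
Y = (0.00769 − j0.00969) S
|Y| = 0.0124 S → |Z| = 1/|Y| = 80.8 Ω, ∠Z = −∠Y = 51.6°
I = V/|Z| = 12.8/80.8 = 158 mA

158 mA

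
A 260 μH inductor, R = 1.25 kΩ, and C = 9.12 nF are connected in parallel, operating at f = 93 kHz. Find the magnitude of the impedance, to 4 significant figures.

ω = 2πf = 584300 rad/s
X_L = ωL = 151.9 Ω
X_C = 1/(ωC) = 187.6 Ω
Parallel: admittances add. Y = 1/R + 1/(jωL) + jωC
Y = (0.0008000 − j0.001253) S
|Y| = 0.001487 S → |Z| = 1/|Y| = 672.7 Ω, ∠Z = −∠Y = 57.44°

672.7 Ω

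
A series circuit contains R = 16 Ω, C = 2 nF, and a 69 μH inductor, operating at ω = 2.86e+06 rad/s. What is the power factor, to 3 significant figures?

0.579

X_L = ωL = 197 Ω
X_C = 1/(ωC) = 175 Ω
Net reactance X = X_L − X_C = 22.5 Ω
Z = 16.0 + j22.5 Ω
|Z| = √(16.0² + 22.5²) = 27.6 Ω
∠Z = arctan(22.5/16.0) = 54.6°
cos φ = cos(54.6°) = 0.579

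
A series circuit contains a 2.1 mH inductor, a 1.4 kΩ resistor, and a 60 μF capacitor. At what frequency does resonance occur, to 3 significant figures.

448 Hz

ω₀ = 1/√(LC) = 1/√(0.0021 × 6e-05) = 2817 rad/s
f₀ = ω₀/(2π) = 448 Hz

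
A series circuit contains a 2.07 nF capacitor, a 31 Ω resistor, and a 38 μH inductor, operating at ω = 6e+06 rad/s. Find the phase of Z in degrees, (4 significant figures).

X_L = ωL = 228.0 Ω
X_C = 1/(ωC) = 80.52 Ω
Net reactance X = X_L − X_C = 147.5 Ω
Z = 31.00 + j147.5 Ω
|Z| = √(31.00² + 147.5²) = 150.7 Ω
∠Z = arctan(147.5/31.00) = 78.13°

78.13°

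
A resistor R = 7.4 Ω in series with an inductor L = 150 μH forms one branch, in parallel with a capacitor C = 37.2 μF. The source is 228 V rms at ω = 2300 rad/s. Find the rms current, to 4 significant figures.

X_L = ωL = 0.3450 Ω
X_C = 1/(ωC) = 11.69 Ω
Branch 1 (R+jX_L): Z₁ = 7.400 + j0.3450 Ω, |Z₁| = 7.408 Ω
Branch 2 (−jX_C): Z₂ = −j11.69 Ω
Parallel: Z = Z₁Z₂/(Z₁+Z₂), |Z| = 6.393 Ω, ∠Z = -30.45°
I = V/|Z| = 228/6.393 = 35.66 A

35.66 A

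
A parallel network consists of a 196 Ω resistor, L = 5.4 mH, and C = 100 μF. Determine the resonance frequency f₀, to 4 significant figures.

216.6 Hz

ω₀ = 1/√(LC) = 1/√(0.0054 × 0.0001) = 1361 rad/s
f₀ = ω₀/(2π) = 216.6 Hz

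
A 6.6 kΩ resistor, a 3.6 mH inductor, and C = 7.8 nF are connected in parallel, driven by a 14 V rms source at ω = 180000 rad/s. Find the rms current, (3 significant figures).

X_L = ωL = 648 Ω
X_C = 1/(ωC) = 712 Ω
Parallel: admittances add. Y = 1/R + 1/(jωL) + jωC
Y = (0.000152 − j0.000139) S
|Y| = 0.000206 S → |Z| = 1/|Y| = 4860 Ω, ∠Z = −∠Y = 42.6°
I = V/|Z| = 14/4860 = 2.88 mA

2.88 mA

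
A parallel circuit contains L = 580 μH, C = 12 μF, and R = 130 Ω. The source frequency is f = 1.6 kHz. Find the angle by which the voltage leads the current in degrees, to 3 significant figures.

81.4°

ω = 2πf = 10050 rad/s
X_L = ωL = 5.83 Ω
X_C = 1/(ωC) = 8.29 Ω
Parallel: admittances add. Y = 1/R + 1/(jωL) + jωC
Y = (0.00769 − j0.0509) S
|Y| = 0.0514 S → |Z| = 1/|Y| = 19.4 Ω, ∠Z = −∠Y = 81.4°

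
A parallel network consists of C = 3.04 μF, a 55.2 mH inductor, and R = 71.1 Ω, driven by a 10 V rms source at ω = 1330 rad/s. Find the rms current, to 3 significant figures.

170 mA

X_L = ωL = 73.4 Ω
X_C = 1/(ωC) = 247 Ω
Parallel: admittances add. Y = 1/R + 1/(jωL) + jωC
Y = (0.0141 − j0.00958) S
|Y| = 0.0170 S → |Z| = 1/|Y| = 58.8 Ω, ∠Z = −∠Y = 34.3°
I = V/|Z| = 10/58.8 = 170 mA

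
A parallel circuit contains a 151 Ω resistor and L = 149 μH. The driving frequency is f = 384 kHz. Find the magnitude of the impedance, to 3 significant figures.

ω = 2πf = 2.413e+06 rad/s
X_L = ωL = 359 Ω
Parallel: admittances add. Y = 1/R + 1/(jωL)
Y = (0.00662 − j0.00278) S
|Y| = 0.00718 S → |Z| = 1/|Y| = 139 Ω, ∠Z = −∠Y = 22.8°

139 Ω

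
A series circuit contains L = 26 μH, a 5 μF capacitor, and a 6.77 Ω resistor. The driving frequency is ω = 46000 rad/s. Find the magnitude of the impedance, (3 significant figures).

7.47 Ω

X_L = ωL = 1.20 Ω
X_C = 1/(ωC) = 4.35 Ω
Net reactance X = X_L − X_C = -3.15 Ω
Z = 6.77 − j3.15 Ω
|Z| = √(6.77² + 3.15²) = 7.47 Ω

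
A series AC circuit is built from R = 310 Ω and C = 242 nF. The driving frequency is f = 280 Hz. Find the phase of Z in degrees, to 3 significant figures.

-82.5°

ω = 2πf = 1759 rad/s
X_C = 1/(ωC) = 2350 Ω
Z = 310 − j2350 Ω
|Z| = √(310² + 2350²) = 2370 Ω
∠Z = arctan(-2350/310) = -82.5°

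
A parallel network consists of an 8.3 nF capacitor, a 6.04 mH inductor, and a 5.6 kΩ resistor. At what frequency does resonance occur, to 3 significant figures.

ω₀ = 1/√(LC) = 1/√(0.00604 × 8.3e-09) = 141200 rad/s
f₀ = ω₀/(2π) = 22.5 kHz

22.5 kHz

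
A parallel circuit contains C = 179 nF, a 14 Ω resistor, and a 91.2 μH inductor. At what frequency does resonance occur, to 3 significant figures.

39.4 kHz

ω₀ = 1/√(LC) = 1/√(9.12e-05 × 1.79e-07) = 247500 rad/s
f₀ = ω₀/(2π) = 39.4 kHz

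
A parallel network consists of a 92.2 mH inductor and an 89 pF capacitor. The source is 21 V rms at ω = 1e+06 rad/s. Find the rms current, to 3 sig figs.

X_L = ωL = 92200 Ω
X_C = 1/(ωC) = 11200 Ω
Parallel: admittances add. Y = 1/(jωL) + jωC
Y = (0 + j7.82e-05) S
|Y| = 7.82e-05 S → |Z| = 1/|Y| = 12800 Ω, ∠Z = −∠Y = -90.0°
I = V/|Z| = 21/12800 = 1.64 mA

1.64 mA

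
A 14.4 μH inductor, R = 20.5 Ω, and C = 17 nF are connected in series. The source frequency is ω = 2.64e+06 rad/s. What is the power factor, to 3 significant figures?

0.793

X_L = ωL = 38.0 Ω
X_C = 1/(ωC) = 22.3 Ω
Net reactance X = X_L − X_C = 15.7 Ω
Z = 20.5 + j15.7 Ω
|Z| = √(20.5² + 15.7²) = 25.8 Ω
∠Z = arctan(15.7/20.5) = 37.5°
cos φ = cos(37.5°) = 0.793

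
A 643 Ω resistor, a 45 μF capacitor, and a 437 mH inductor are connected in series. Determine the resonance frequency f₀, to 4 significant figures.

35.89 Hz

ω₀ = 1/√(LC) = 1/√(0.437 × 4.5e-05) = 225.5 rad/s
f₀ = ω₀/(2π) = 35.89 Hz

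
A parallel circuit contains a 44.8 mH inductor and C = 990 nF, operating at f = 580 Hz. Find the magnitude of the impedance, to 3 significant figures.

397 Ω

ω = 2πf = 3644 rad/s
X_L = ωL = 163 Ω
X_C = 1/(ωC) = 277 Ω
Parallel: admittances add. Y = 1/(jωL) + jωC
Y = (0 − j0.00252) S
|Y| = 0.00252 S → |Z| = 1/|Y| = 397 Ω, ∠Z = −∠Y = 90.0°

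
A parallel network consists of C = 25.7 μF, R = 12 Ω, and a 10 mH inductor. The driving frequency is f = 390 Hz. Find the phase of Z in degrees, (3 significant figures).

ω = 2πf = 2450 rad/s
X_L = ωL = 24.5 Ω
X_C = 1/(ωC) = 15.9 Ω
Parallel: admittances add. Y = 1/R + 1/(jωL) + jωC
Y = (0.0833 + j0.0222) S
|Y| = 0.0862 S → |Z| = 1/|Y| = 11.6 Ω, ∠Z = −∠Y = -14.9°

-14.9°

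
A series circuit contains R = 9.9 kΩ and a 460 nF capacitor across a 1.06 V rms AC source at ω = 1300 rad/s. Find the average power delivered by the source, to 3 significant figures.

X_C = 1/(ωC) = 1670 Ω
Z = 9900 − j1670 Ω
|Z| = √(9900² + 1670²) = 10000 Ω
∠Z = arctan(-1670/9900) = -9.59°
I = V/|Z| = 106 μA
P = VI cos φ = 1.06 × 0.000106 × cos(-9.59°) = 110 μW

110 μW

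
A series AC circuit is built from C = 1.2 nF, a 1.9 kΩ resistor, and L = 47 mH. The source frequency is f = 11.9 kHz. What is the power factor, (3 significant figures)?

ω = 2πf = 74770 rad/s
X_L = ωL = 3510 Ω
X_C = 1/(ωC) = 11100 Ω
Net reactance X = X_L − X_C = -7630 Ω
Z = 1900 − j7630 Ω
|Z| = √(1900² + 7630²) = 7860 Ω
∠Z = arctan(-7630/1900) = -76.0°
cos φ = cos(-76.0°) = 0.242

0.242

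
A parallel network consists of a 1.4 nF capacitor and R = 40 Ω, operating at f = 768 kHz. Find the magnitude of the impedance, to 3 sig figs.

38.6 Ω

ω = 2πf = 4.825e+06 rad/s
X_C = 1/(ωC) = 148 Ω
Parallel: admittances add. Y = 1/R + jωC
Y = (0.0250 + j0.00676) S
|Y| = 0.0259 S → |Z| = 1/|Y| = 38.6 Ω, ∠Z = −∠Y = -15.1°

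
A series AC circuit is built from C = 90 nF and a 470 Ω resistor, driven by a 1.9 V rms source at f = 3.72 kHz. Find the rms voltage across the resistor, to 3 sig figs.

1.34 V

ω = 2πf = 23370 rad/s
X_C = 1/(ωC) = 475 Ω
Z = 470 − j475 Ω
|Z| = √(470² + 475²) = 668 Ω
I = V/|Z| = 2.84 mA
V_R = I·|Z_R| = 0.00284 × 470 = 1.34 V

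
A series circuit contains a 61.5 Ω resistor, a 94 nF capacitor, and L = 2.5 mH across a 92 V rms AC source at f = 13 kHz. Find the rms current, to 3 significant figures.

ω = 2πf = 81680 rad/s
X_L = ωL = 204 Ω
X_C = 1/(ωC) = 130 Ω
Net reactance X = X_L − X_C = 74.0 Ω
Z = 61.5 + j74.0 Ω
|Z| = √(61.5² + 74.0²) = 96.2 Ω
I = V/|Z| = 92/96.2 = 956 mA

956 mA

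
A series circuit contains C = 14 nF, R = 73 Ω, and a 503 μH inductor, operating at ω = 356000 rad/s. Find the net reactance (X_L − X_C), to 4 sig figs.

X_L = ωL = 179.1 Ω
X_C = 1/(ωC) = 200.6 Ω
X = 179.1 − 200.6 = -21.57 Ω

-21.57 Ω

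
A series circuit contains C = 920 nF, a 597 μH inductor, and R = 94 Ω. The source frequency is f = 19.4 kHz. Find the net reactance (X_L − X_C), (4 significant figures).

ω = 2πf = 121900 rad/s
X_L = ωL = 72.77 Ω
X_C = 1/(ωC) = 8.917 Ω
X = 72.77 − 8.917 = 63.85 Ω

63.85 Ω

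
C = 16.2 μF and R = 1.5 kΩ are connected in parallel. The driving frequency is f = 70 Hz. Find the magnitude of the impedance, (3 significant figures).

140 Ω

ω = 2πf = 439.8 rad/s
X_C = 1/(ωC) = 140 Ω
Parallel: admittances add. Y = 1/R + jωC
Y = (0.000667 + j0.00713) S
|Y| = 0.00716 S → |Z| = 1/|Y| = 140 Ω, ∠Z = −∠Y = -84.7°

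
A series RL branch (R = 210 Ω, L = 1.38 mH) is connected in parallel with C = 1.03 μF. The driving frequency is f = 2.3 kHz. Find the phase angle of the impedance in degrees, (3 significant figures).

-71.9°

ω = 2πf = 14450 rad/s
X_L = ωL = 19.9 Ω
X_C = 1/(ωC) = 67.2 Ω
Branch 1 (R+jX_L): Z₁ = 210 + j19.9 Ω, |Z₁| = 211 Ω
Branch 2 (−jX_C): Z₂ = −j67.2 Ω
Parallel: Z = Z₁Z₂/(Z₁+Z₂), |Z| = 65.8 Ω, ∠Z = -71.9°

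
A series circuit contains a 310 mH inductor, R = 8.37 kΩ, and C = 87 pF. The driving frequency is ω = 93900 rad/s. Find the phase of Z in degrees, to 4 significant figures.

X_L = ωL = 29110 Ω
X_C = 1/(ωC) = 122400 Ω
Net reactance X = X_L − X_C = -93300 Ω
Z = 8370 − j93300 Ω
|Z| = √(8370² + 93300²) = 93680 Ω
∠Z = arctan(-93300/8370) = -84.87°

-84.87°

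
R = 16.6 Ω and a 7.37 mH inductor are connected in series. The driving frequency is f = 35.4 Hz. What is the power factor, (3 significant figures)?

0.995

ω = 2πf = 222.4 rad/s
X_L = ωL = 1.64 Ω
Z = 16.6 + j1.64 Ω
|Z| = √(16.6² + 1.64²) = 16.7 Ω
∠Z = arctan(1.64/16.6) = 5.64°
cos φ = cos(5.64°) = 0.995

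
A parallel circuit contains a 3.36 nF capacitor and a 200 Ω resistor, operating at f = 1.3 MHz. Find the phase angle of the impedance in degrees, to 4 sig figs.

ω = 2πf = 8.168e+06 rad/s
X_C = 1/(ωC) = 36.44 Ω
Parallel: admittances add. Y = 1/R + jωC
Y = (0.005000 + j0.02744) S
|Y| = 0.02790 S → |Z| = 1/|Y| = 35.85 Ω, ∠Z = −∠Y = -79.67°

-79.67°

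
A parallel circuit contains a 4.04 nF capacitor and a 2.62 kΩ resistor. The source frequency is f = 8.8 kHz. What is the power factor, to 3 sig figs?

0.863

ω = 2πf = 55290 rad/s
X_C = 1/(ωC) = 4480 Ω
Parallel: admittances add. Y = 1/R + jωC
Y = (0.000382 + j0.000223) S
|Y| = 0.000442 S → |Z| = 1/|Y| = 2260 Ω, ∠Z = −∠Y = -30.3°
cos φ = cos(-30.3°) = 0.863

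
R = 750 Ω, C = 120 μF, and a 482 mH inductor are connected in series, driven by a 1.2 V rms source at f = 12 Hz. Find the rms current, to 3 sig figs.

1.59 mA

ω = 2πf = 75.40 rad/s
X_L = ωL = 36.3 Ω
X_C = 1/(ωC) = 111 Ω
Net reactance X = X_L − X_C = -74.2 Ω
Z = 750 − j74.2 Ω
|Z| = √(750² + 74.2²) = 754 Ω
I = V/|Z| = 1.2/754 = 1.59 mA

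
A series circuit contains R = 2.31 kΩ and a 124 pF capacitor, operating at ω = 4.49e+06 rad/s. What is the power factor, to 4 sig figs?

X_C = 1/(ωC) = 1796 Ω
Z = 2310 − j1796 Ω
|Z| = √(2310² + 1796²) = 2926 Ω
∠Z = arctan(-1796/2310) = -37.87°
cos φ = cos(-37.87°) = 0.7894

0.7894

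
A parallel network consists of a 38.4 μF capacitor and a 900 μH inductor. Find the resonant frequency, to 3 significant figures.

ω₀ = 1/√(LC) = 1/√(0.0009 × 3.84e-05) = 5379 rad/s
f₀ = ω₀/(2π) = 856 Hz

856 Hz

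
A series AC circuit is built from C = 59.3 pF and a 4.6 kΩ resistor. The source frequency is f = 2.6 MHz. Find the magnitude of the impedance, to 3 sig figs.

ω = 2πf = 1.634e+07 rad/s
X_C = 1/(ωC) = 1030 Ω
Z = 4600 − j1030 Ω
|Z| = √(4600² + 1030²) = 4710 Ω

4710 Ω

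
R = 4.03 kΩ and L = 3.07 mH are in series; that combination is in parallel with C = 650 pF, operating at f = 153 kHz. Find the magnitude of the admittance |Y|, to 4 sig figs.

ω = 2πf = 961300 rad/s
X_L = ωL = 2951 Ω
X_C = 1/(ωC) = 1600 Ω
Branch 1 (R+jX_L): Z₁ = 4030 + j2951 Ω, |Z₁| = 4995 Ω
Branch 2 (−jX_C): Z₂ = −j1600 Ω
Parallel: Z = Z₁Z₂/(Z₁+Z₂), |Z| = 1881 Ω, ∠Z = -72.32°
|Y| = 1/|Z| = 531.7 μS

531.7 μS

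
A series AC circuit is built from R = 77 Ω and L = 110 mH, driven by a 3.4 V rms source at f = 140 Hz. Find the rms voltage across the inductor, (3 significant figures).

ω = 2πf = 879.6 rad/s
X_L = ωL = 96.8 Ω
Z = 77.0 + j96.8 Ω
|Z| = √(77.0² + 96.8²) = 124 Ω
I = V/|Z| = 27.5 mA
V_L = I·|Z_L| = 0.0275 × 96.8 = 2.66 V

2.66 V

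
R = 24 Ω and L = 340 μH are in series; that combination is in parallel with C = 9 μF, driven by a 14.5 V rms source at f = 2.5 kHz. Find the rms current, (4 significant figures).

ω = 2πf = 15710 rad/s
X_L = ωL = 5.341 Ω
X_C = 1/(ωC) = 7.074 Ω
Branch 1 (R+jX_L): Z₁ = 24.00 + j5.341 Ω, |Z₁| = 24.59 Ω
Branch 2 (−jX_C): Z₂ = −j7.074 Ω
Parallel: Z = Z₁Z₂/(Z₁+Z₂), |Z| = 7.228 Ω, ∠Z = -73.32°
I = V/|Z| = 14.5/7.228 = 2.006 A

2.006 A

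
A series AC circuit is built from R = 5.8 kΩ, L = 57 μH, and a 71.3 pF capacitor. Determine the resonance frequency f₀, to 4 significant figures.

2.497 MHz

ω₀ = 1/√(LC) = 1/√(5.7e-05 × 7.13e-11) = 1.569e+07 rad/s
f₀ = ω₀/(2π) = 2.497 MHz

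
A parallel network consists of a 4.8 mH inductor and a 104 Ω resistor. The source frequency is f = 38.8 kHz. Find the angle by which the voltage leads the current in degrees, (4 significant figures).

ω = 2πf = 243800 rad/s
X_L = ωL = 1170 Ω
Parallel: admittances add. Y = 1/R + 1/(jωL)
Y = (0.009615 − j0.0008546) S
|Y| = 0.009653 S → |Z| = 1/|Y| = 103.6 Ω, ∠Z = −∠Y = 5.079°

5.079°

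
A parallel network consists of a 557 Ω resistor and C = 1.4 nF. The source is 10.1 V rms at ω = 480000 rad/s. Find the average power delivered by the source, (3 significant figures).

183 mW

X_C = 1/(ωC) = 1490 Ω
Parallel: admittances add. Y = 1/R + jωC
Y = (0.00180 + j0.000672) S
|Y| = 0.00192 S → |Z| = 1/|Y| = 522 Ω, ∠Z = −∠Y = -20.5°
I = V/|Z| = 19.4 mA
P = VI cos φ = 10.1 × 0.0194 × cos(-20.5°) = 183 mW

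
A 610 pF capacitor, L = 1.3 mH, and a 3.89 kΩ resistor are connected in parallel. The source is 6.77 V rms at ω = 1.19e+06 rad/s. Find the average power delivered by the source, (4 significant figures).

11.78 mW

X_L = ωL = 1547 Ω
X_C = 1/(ωC) = 1378 Ω
Parallel: admittances add. Y = 1/R + 1/(jωL) + jωC
Y = (0.0002571 + j7.949e-05) S
|Y| = 0.0002691 S → |Z| = 1/|Y| = 3716 Ω, ∠Z = −∠Y = -17.18°
I = V/|Z| = 1.822 mA
P = VI cos φ = 6.77 × 0.001822 × cos(-17.18°) = 11.78 mW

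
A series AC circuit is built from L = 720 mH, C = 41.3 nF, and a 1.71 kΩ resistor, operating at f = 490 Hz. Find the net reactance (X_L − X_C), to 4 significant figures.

ω = 2πf = 3079 rad/s
X_L = ωL = 2217 Ω
X_C = 1/(ωC) = 7865 Ω
X = 2217 − 7865 = -5648 Ω

-5648 Ω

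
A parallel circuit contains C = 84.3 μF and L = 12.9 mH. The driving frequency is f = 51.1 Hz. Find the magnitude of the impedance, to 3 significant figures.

4.66 Ω

ω = 2πf = 321.1 rad/s
X_L = ωL = 4.14 Ω
X_C = 1/(ωC) = 36.9 Ω
Parallel: admittances add. Y = 1/(jωL) + jωC
Y = (0 − j0.214) S
|Y| = 0.214 S → |Z| = 1/|Y| = 4.66 Ω, ∠Z = −∠Y = 90.0°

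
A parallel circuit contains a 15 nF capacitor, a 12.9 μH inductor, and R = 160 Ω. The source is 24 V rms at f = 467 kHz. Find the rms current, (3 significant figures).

448 mA

ω = 2πf = 2.934e+06 rad/s
X_L = ωL = 37.9 Ω
X_C = 1/(ωC) = 22.7 Ω
Parallel: admittances add. Y = 1/R + 1/(jωL) + jωC
Y = (0.00625 + j0.0176) S
|Y| = 0.0187 S → |Z| = 1/|Y| = 53.6 Ω, ∠Z = −∠Y = -70.4°
I = V/|Z| = 24/53.6 = 448 mA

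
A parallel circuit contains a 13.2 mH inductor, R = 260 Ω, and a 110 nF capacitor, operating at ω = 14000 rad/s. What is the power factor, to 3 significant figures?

0.705

X_L = ωL = 185 Ω
X_C = 1/(ωC) = 649 Ω
Parallel: admittances add. Y = 1/R + 1/(jωL) + jωC
Y = (0.00385 − j0.00387) S
|Y| = 0.00546 S → |Z| = 1/|Y| = 183 Ω, ∠Z = −∠Y = 45.2°
cos φ = cos(45.2°) = 0.705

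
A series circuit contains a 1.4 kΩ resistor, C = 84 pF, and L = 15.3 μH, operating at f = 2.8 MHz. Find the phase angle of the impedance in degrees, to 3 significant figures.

ω = 2πf = 1.759e+07 rad/s
X_L = ωL = 269 Ω
X_C = 1/(ωC) = 677 Ω
Net reactance X = X_L − X_C = -408 Ω
Z = 1400 − j408 Ω
|Z| = √(1400² + 408²) = 1460 Ω
∠Z = arctan(-408/1400) = -16.2°

-16.2°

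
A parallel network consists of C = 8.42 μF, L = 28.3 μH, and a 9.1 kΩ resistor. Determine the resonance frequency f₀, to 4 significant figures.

10.31 kHz

ω₀ = 1/√(LC) = 1/√(2.83e-05 × 8.42e-06) = 64780 rad/s
f₀ = ω₀/(2π) = 10.31 kHz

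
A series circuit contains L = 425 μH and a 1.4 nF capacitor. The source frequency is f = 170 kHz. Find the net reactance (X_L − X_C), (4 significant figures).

-214.8 Ω

ω = 2πf = 1.068e+06 rad/s
X_L = ωL = 454.0 Ω
X_C = 1/(ωC) = 668.7 Ω
X = 454.0 − 668.7 = -214.8 Ω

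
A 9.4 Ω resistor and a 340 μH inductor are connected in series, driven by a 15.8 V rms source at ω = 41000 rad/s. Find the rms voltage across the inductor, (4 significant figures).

13.10 V

X_L = ωL = 13.94 Ω
Z = 9.400 + j13.94 Ω
|Z| = √(9.400² + 13.94²) = 16.81 Ω
I = V/|Z| = 939.7 mA
V_L = I·|Z_L| = 0.9397 × 13.94 = 13.10 V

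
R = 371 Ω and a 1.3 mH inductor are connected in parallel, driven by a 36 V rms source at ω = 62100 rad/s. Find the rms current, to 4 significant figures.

456.4 mA

X_L = ωL = 80.73 Ω
Parallel: admittances add. Y = 1/R + 1/(jωL)
Y = (0.002695 − j0.01239) S
|Y| = 0.01268 S → |Z| = 1/|Y| = 78.88 Ω, ∠Z = −∠Y = 77.72°
I = V/|Z| = 36/78.88 = 456.4 mA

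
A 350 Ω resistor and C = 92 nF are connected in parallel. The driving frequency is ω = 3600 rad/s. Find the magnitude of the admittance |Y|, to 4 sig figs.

X_C = 1/(ωC) = 3019 Ω
Parallel: admittances add. Y = 1/R + jωC
Y = (0.002857 + j0.0003312) S
|Y| = 0.002876 S → |Z| = 1/|Y| = 347.7 Ω, ∠Z = −∠Y = -6.612°

2.876 mS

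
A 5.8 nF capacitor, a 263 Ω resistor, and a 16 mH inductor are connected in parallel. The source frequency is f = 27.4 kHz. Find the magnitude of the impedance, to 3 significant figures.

ω = 2πf = 172200 rad/s
X_L = ωL = 2750 Ω
X_C = 1/(ωC) = 1000 Ω
Parallel: admittances add. Y = 1/R + 1/(jωL) + jωC
Y = (0.00380 + j0.000635) S
|Y| = 0.00386 S → |Z| = 1/|Y| = 259 Ω, ∠Z = −∠Y = -9.49°

259 Ω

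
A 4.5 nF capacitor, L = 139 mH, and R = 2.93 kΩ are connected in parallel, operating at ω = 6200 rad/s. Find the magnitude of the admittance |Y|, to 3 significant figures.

X_L = ωL = 862 Ω
X_C = 1/(ωC) = 35800 Ω
Parallel: admittances add. Y = 1/R + 1/(jωL) + jωC
Y = (0.000341 − j0.00113) S
|Y| = 0.00118 S → |Z| = 1/|Y| = 845 Ω, ∠Z = −∠Y = 73.2°

1.18 mS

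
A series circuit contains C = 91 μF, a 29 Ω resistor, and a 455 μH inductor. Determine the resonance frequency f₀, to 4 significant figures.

782.2 Hz

ω₀ = 1/√(LC) = 1/√(0.000455 × 9.1e-05) = 4914 rad/s
f₀ = ω₀/(2π) = 782.2 Hz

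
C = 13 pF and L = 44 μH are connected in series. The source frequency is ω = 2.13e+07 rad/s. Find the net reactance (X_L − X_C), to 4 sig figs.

-2674 Ω

X_L = ωL = 937.2 Ω
X_C = 1/(ωC) = 3611 Ω
X = 937.2 − 3611 = -2674 Ω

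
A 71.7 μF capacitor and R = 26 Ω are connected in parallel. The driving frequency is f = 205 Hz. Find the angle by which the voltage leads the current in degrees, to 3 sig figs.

ω = 2πf = 1288 rad/s
X_C = 1/(ωC) = 10.8 Ω
Parallel: admittances add. Y = 1/R + jωC
Y = (0.0385 + j0.0924) S
|Y| = 0.100 S → |Z| = 1/|Y| = 10.0 Ω, ∠Z = −∠Y = -67.4°

-67.4°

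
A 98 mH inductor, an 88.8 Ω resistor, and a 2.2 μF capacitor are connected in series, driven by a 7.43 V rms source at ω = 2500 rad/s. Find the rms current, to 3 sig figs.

X_L = ωL = 245 Ω
X_C = 1/(ωC) = 182 Ω
Net reactance X = X_L − X_C = 63.2 Ω
Z = 88.8 + j63.2 Ω
|Z| = √(88.8² + 63.2²) = 109 Ω
I = V/|Z| = 7.43/109 = 68.2 mA

68.2 mA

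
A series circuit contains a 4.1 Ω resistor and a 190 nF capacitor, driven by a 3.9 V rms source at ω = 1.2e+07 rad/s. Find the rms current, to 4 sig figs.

X_C = 1/(ωC) = 0.4386 Ω
Z = 4.100 − j0.4386 Ω
|Z| = √(4.100² + 0.4386²) = 4.123 Ω
I = V/|Z| = 3.9/4.123 = 945.8 mA

945.8 mA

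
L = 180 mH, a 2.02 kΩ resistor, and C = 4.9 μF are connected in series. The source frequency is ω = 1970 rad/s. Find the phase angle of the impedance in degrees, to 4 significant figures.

X_L = ωL = 354.6 Ω
X_C = 1/(ωC) = 103.6 Ω
Net reactance X = X_L − X_C = 251.0 Ω
Z = 2020 + j251.0 Ω
|Z| = √(2020² + 251.0²) = 2036 Ω
∠Z = arctan(251.0/2020) = 7.083°

7.083°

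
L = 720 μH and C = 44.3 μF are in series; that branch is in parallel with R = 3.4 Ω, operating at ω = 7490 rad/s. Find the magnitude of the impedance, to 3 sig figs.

X_L = ωL = 5.39 Ω
X_C = 1/(ωC) = 3.01 Ω
Branch 1: Z₁ = R = 3.40 Ω
Branch 2 (series LC): Z₂ = j(X_L − X_C) = j2.38 Ω
Parallel: Z = Z₁Z₂/(Z₁+Z₂), |Z| = 1.95 Ω, ∠Z = 55.0°

1.95 Ω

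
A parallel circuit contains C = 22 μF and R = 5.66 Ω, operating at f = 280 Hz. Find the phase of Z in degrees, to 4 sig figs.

-12.36°

ω = 2πf = 1759 rad/s
X_C = 1/(ωC) = 25.84 Ω
Parallel: admittances add. Y = 1/R + jωC
Y = (0.1767 + j0.03870) S
|Y| = 0.1809 S → |Z| = 1/|Y| = 5.529 Ω, ∠Z = −∠Y = -12.36°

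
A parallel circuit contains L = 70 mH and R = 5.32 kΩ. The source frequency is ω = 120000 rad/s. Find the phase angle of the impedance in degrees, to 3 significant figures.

X_L = ωL = 8400 Ω
Parallel: admittances add. Y = 1/R + 1/(jωL)
Y = (0.000188 − j0.000119) S
|Y| = 0.000222 S → |Z| = 1/|Y| = 4490 Ω, ∠Z = −∠Y = 32.3°

32.3°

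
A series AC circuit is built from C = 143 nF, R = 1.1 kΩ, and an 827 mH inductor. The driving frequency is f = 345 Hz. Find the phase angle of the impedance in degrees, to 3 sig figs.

-52.5°

ω = 2πf = 2168 rad/s
X_L = ωL = 1790 Ω
X_C = 1/(ωC) = 3230 Ω
Net reactance X = X_L − X_C = -1430 Ω
Z = 1100 − j1430 Ω
|Z| = √(1100² + 1430²) = 1810 Ω
∠Z = arctan(-1430/1100) = -52.5°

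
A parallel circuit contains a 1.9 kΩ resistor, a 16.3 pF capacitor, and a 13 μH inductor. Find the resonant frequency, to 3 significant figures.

ω₀ = 1/√(LC) = 1/√(1.3e-05 × 1.63e-11) = 6.87e+07 rad/s
f₀ = ω₀/(2π) = 10.9 MHz

10.9 MHz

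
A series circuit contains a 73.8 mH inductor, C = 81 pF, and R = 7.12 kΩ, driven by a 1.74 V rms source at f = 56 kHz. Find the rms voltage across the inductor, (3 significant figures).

ω = 2πf = 351900 rad/s
X_L = ωL = 26000 Ω
X_C = 1/(ωC) = 35100 Ω
Net reactance X = X_L − X_C = -9120 Ω
Z = 7120 − j9120 Ω
|Z| = √(7120² + 9120²) = 11600 Ω
I = V/|Z| = 150 μA
V_L = I·|Z_L| = 0.000150 × 26000 = 3.91 V

3.91 V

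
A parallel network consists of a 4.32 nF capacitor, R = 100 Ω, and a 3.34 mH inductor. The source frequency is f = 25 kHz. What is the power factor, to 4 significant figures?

ω = 2πf = 157100 rad/s
X_L = ωL = 524.6 Ω
X_C = 1/(ωC) = 1474 Ω
Parallel: admittances add. Y = 1/R + 1/(jωL) + jωC
Y = (0.01000 − j0.001227) S
|Y| = 0.01008 S → |Z| = 1/|Y| = 99.26 Ω, ∠Z = −∠Y = 6.998°
cos φ = cos(6.998°) = 0.9926

0.9926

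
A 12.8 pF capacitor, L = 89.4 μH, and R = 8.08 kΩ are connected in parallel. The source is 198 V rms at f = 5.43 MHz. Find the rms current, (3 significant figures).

32.6 mA

ω = 2πf = 3.412e+07 rad/s
X_L = ωL = 3050 Ω
X_C = 1/(ωC) = 2290 Ω
Parallel: admittances add. Y = 1/R + 1/(jωL) + jωC
Y = (0.000124 + j0.000109) S
|Y| = 0.000165 S → |Z| = 1/|Y| = 6070 Ω, ∠Z = −∠Y = -41.3°
I = V/|Z| = 198/6070 = 32.6 mA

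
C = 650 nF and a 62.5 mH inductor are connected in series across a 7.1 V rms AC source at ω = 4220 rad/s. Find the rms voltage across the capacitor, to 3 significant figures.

25.7 V

X_L = ωL = 264 Ω
X_C = 1/(ωC) = 365 Ω
Net reactance X = X_L − X_C = -101 Ω
Z = − j101 Ω
|Z| = √(0² + 101²) = 101 Ω
I = V/|Z| = 70.4 mA
V_C = I·|Z_C| = 0.0704 × 365 = 25.7 V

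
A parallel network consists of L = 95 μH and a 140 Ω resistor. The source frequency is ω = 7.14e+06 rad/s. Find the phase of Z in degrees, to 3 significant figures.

X_L = ωL = 678 Ω
Parallel: admittances add. Y = 1/R + 1/(jωL)
Y = (0.00714 − j0.00147) S
|Y| = 0.00729 S → |Z| = 1/|Y| = 137 Ω, ∠Z = −∠Y = 11.7°

11.7°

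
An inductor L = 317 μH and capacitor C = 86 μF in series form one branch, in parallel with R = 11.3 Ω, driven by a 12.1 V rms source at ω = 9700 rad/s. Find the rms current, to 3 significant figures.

X_L = ωL = 3.07 Ω
X_C = 1/(ωC) = 1.20 Ω
Branch 1: Z₁ = R = 11.3 Ω
Branch 2 (series LC): Z₂ = j(X_L − X_C) = j1.88 Ω
Parallel: Z = Z₁Z₂/(Z₁+Z₂), |Z| = 1.85 Ω, ∠Z = 80.6°
I = V/|Z| = 12.1/1.85 = 6.54 A

6.54 A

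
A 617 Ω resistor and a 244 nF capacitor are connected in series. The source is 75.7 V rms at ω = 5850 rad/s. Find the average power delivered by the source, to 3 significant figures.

4.06 W

X_C = 1/(ωC) = 701 Ω
Z = 617 − j701 Ω
|Z| = √(617² + 701²) = 934 Ω
∠Z = arctan(-701/617) = -48.6°
I = V/|Z| = 81.1 mA
P = VI cos φ = 75.7 × 0.0811 × cos(-48.6°) = 4.06 W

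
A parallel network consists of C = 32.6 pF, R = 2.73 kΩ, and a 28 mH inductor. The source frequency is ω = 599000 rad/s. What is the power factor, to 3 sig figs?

0.994

X_L = ωL = 16800 Ω
X_C = 1/(ωC) = 51200 Ω
Parallel: admittances add. Y = 1/R + 1/(jωL) + jωC
Y = (0.000366 − j4.01e-05) S
|Y| = 0.000368 S → |Z| = 1/|Y| = 2710 Ω, ∠Z = −∠Y = 6.25°
cos φ = cos(6.25°) = 0.994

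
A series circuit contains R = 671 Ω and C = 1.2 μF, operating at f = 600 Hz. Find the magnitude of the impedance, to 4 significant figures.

ω = 2πf = 3770 rad/s
X_C = 1/(ωC) = 221.0 Ω
Z = 671.0 − j221.0 Ω
|Z| = √(671.0² + 221.0²) = 706.5 Ω

706.5 Ω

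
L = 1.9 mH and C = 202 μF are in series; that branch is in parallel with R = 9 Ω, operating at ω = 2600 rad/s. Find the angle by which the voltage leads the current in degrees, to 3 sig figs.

X_L = ωL = 4.94 Ω
X_C = 1/(ωC) = 1.90 Ω
Branch 1: Z₁ = R = 9.00 Ω
Branch 2 (series LC): Z₂ = j(X_L − X_C) = j3.04 Ω
Parallel: Z = Z₁Z₂/(Z₁+Z₂), |Z| = 2.88 Ω, ∠Z = 71.4°

71.4°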